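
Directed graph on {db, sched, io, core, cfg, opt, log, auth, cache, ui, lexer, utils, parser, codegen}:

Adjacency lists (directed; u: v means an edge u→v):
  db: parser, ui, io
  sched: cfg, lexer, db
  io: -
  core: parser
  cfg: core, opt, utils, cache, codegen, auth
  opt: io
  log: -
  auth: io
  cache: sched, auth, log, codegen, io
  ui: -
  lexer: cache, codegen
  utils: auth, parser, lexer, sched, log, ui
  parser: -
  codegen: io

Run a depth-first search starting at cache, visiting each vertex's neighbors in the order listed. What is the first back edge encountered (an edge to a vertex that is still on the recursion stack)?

lexer→cache

DFS from cache (visiting each vertex's neighbors in the order listed); mark gray on enter, black on exit:
cache gray
  sched gray
    cfg gray
      core gray
        parser gray
        parser black
      core black
      opt gray
        io gray
        io black
      opt black
      utils gray
        auth gray
          auth→io: io black — skip
        auth black
        utils→parser: parser black — skip
        lexer gray
          lexer→cache: cache is gray → back edge
First back edge: lexer → cache.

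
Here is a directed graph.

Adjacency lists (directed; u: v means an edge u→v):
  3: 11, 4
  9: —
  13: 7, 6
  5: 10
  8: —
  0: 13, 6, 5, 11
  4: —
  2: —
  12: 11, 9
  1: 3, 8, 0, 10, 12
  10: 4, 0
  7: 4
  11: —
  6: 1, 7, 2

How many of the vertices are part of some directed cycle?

A vertex is on a directed cycle iff it belongs to a strongly connected component of size ≥ 2 (or has a self-loop).
The vertices on cycles are {0, 1, 5, 6, 10, 13} — 6 in total.

6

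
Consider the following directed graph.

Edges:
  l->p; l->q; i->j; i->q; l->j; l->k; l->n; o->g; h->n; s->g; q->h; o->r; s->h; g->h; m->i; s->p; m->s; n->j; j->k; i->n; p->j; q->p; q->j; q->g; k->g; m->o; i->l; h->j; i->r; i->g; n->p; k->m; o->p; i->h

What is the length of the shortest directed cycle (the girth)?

4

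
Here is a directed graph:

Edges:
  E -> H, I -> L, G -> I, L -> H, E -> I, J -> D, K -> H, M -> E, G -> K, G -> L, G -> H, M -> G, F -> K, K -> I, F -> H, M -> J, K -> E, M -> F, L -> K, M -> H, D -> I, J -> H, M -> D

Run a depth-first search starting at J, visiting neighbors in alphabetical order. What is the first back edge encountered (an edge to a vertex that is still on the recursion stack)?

E→I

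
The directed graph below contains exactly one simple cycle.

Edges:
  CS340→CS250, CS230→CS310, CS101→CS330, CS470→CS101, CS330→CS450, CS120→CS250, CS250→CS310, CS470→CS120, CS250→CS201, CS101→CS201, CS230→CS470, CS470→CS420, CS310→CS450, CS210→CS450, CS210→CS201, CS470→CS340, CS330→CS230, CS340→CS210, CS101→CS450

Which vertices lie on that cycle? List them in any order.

DFS with gray/black marking from CS470:
CS470 gray
  CS420 gray
  CS420 black
  CS340 gray
    CS250 gray
      CS201 gray
      CS201 black
      CS310 gray
        CS450 gray
        CS450 black
      CS310 black
    CS250 black
    CS210 gray
      CS210→CS201: CS201 black — skip
      CS210→CS450: CS450 black — skip
    CS210 black
  CS340 black
  CS120 gray
    CS120→CS250: CS250 black — skip
  CS120 black
  CS101 gray
    CS330 gray
      CS330→CS450: CS450 black — skip
      CS230 gray
        CS230→CS470: CS470 is gray → back edge
Back edge closes the cycle CS470 → CS101 → CS330 → CS230 → CS470; its vertices are {CS101, CS230, CS330, CS470}.

CS101, CS230, CS330, CS470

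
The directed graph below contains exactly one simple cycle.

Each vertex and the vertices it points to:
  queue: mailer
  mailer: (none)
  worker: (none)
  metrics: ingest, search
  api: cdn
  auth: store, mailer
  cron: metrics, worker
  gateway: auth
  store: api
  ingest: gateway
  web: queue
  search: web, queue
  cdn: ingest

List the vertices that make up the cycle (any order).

DFS with gray/black marking from ingest:
ingest gray
  gateway gray
    auth gray
      store gray
        api gray
          cdn gray
            cdn→ingest: ingest is gray → back edge
Back edge closes the cycle ingest → gateway → auth → store → api → cdn → ingest; its vertices are {api, cdn, auth, store, ingest, gateway}.

api, cdn, auth, store, ingest, gateway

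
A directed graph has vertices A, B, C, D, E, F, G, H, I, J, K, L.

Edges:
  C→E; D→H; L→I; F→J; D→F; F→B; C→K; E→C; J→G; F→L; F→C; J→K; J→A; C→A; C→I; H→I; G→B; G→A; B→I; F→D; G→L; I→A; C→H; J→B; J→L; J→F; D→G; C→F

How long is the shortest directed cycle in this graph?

For each vertex v, BFS finds the shortest path from v back to v.
The shortest such closed walk is F → J → F, length 2.

2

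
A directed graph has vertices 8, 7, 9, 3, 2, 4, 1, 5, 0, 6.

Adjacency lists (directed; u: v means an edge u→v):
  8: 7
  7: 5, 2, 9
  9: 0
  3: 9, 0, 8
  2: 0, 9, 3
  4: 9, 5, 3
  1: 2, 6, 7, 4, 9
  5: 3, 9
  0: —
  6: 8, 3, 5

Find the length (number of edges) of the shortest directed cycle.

4

For each vertex v, BFS finds the shortest path from v back to v.
The shortest such closed walk is 2 → 3 → 8 → 7 → 2, length 4.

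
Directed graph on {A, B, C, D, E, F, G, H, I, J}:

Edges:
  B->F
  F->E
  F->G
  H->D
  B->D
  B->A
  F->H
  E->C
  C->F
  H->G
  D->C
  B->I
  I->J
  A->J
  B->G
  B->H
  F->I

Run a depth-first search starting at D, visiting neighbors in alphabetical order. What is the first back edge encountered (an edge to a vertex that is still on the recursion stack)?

E->C

DFS from D (visiting neighbors in alphabetical order); mark gray on enter, black on exit:
D gray
  C gray
    F gray
      E gray
        E→C: C is gray → back edge
First back edge: E → C.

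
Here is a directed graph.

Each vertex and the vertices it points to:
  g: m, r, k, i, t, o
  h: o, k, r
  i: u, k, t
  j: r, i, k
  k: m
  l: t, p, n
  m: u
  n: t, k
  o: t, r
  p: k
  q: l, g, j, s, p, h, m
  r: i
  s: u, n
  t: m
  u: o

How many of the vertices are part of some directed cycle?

7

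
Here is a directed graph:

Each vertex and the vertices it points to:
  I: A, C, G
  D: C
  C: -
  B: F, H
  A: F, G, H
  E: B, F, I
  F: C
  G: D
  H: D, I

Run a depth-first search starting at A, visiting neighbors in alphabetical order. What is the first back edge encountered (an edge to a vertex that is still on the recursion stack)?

I->A

DFS from A (visiting neighbors in alphabetical order); mark gray on enter, black on exit:
A gray
  F gray
    C gray
    C black
  F black
  G gray
    D gray
      D→C: C black — skip
    D black
  G black
  H gray
    H→D: D black — skip
    I gray
      I→A: A is gray → back edge
First back edge: I → A.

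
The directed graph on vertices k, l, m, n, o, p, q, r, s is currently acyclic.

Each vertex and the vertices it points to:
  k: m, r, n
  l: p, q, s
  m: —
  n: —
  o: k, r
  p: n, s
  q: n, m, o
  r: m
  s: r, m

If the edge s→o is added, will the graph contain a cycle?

Adding s→o creates a cycle iff o can already reach s.
Explore from o: no path reaches s. The graph stays acyclic.

No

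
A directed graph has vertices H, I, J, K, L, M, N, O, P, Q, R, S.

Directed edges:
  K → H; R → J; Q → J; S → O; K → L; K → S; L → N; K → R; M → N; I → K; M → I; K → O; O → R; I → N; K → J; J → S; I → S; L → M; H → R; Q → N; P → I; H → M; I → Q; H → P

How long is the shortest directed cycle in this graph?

4

For each vertex v, BFS finds the shortest path from v back to v.
The shortest such closed walk is I → K → H → M → I, length 4.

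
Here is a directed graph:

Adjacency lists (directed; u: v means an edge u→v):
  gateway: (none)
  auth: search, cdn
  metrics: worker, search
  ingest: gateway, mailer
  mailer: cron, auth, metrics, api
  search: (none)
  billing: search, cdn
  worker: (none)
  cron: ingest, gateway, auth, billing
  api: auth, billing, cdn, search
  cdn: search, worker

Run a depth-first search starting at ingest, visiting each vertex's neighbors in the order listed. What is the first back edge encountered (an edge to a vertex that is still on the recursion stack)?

DFS from ingest (visiting each vertex's neighbors in the order listed); mark gray on enter, black on exit:
ingest gray
  gateway gray
  gateway black
  mailer gray
    cron gray
      cron→ingest: ingest is gray → back edge
First back edge: cron → ingest.

cron→ingest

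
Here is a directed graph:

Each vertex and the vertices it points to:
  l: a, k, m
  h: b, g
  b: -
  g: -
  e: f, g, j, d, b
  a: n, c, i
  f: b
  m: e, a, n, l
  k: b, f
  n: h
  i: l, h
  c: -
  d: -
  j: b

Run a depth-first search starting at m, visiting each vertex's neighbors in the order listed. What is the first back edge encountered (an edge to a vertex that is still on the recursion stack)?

l->a

DFS from m (visiting each vertex's neighbors in the order listed); mark gray on enter, black on exit:
m gray
  e gray
    f gray
      b gray
      b black
    f black
    g gray
    g black
    j gray
      j→b: b black — skip
    j black
    d gray
    d black
    e→b: b black — skip
  e black
  a gray
    n gray
      h gray
        h→b: b black — skip
        h→g: g black — skip
      h black
    n black
    c gray
    c black
    i gray
      l gray
        l→a: a is gray → back edge
First back edge: l → a.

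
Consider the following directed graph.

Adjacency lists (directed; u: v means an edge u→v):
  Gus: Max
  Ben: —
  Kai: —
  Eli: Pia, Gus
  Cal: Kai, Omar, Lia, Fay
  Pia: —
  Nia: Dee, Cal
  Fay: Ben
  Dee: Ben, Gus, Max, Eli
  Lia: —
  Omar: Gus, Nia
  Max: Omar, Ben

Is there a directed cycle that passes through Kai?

No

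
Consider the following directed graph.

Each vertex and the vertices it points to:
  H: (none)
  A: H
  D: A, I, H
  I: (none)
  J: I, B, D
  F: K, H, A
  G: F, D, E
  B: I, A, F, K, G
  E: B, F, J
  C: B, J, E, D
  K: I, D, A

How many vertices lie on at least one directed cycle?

4

A vertex is on a directed cycle iff it belongs to a strongly connected component of size ≥ 2 (or has a self-loop).
The vertices on cycles are {B, E, G, J} — 4 in total.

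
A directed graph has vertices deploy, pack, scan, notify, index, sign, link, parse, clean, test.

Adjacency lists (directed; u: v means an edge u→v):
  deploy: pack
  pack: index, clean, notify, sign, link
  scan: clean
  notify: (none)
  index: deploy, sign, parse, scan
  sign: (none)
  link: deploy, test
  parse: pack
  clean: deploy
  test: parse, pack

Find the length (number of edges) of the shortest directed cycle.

3

For each vertex v, BFS finds the shortest path from v back to v.
The shortest such closed walk is pack → index → parse → pack, length 3.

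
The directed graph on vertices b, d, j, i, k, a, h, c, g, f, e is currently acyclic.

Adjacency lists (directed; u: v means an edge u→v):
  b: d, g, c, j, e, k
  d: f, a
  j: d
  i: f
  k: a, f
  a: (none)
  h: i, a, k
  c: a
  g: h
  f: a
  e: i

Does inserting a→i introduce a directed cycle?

Yes

Adding a→i creates a cycle iff i can already reach a.
Path from i: i → f → a.
So i → … → a → i is a cycle.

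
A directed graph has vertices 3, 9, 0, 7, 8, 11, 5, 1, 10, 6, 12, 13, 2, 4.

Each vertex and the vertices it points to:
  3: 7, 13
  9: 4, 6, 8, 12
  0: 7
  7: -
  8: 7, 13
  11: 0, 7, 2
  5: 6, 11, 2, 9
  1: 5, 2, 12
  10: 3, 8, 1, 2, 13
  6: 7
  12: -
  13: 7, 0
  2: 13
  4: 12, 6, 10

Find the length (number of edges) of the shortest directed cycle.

For each vertex v, BFS finds the shortest path from v back to v.
The shortest such closed walk is 9 → 4 → 10 → 1 → 5 → 9, length 5.

5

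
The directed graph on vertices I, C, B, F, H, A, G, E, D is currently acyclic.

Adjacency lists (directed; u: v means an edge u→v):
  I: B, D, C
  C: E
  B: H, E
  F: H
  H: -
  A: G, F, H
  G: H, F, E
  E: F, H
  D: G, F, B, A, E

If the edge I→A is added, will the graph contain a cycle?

Adding I→A creates a cycle iff A can already reach I.
Explore from A: no path reaches I. The graph stays acyclic.

No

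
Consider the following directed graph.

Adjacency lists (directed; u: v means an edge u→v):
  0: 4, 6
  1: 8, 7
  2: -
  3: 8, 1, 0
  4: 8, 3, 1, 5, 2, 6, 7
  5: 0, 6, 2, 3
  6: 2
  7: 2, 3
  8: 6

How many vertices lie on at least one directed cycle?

6

A vertex is on a directed cycle iff it belongs to a strongly connected component of size ≥ 2 (or has a self-loop).
The vertices on cycles are {0, 1, 3, 4, 5, 7} — 6 in total.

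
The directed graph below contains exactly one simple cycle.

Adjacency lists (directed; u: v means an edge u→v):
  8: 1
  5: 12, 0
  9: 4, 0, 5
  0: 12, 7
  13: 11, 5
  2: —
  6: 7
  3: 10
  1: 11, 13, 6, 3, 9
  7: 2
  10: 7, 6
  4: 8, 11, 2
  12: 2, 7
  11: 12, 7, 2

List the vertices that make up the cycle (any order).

1, 4, 8, 9

DFS with gray/black marking from 1:
1 gray
  11 gray
    12 gray
      2 gray
      2 black
      7 gray
        7→2: 2 black — skip
      7 black
    12 black
    11→7: 7 black — skip
    11→2: 2 black — skip
  11 black
  13 gray
    13→11: 11 black — skip
    5 gray
      5→12: 12 black — skip
      0 gray
        0→12: 12 black — skip
        0→7: 7 black — skip
      0 black
    5 black
  13 black
  6 gray
    6→7: 7 black — skip
  6 black
  3 gray
    10 gray
      10→7: 7 black — skip
      10→6: 6 black — skip
    10 black
  3 black
  9 gray
    4 gray
      8 gray
        8→1: 1 is gray → back edge
Back edge closes the cycle 1 → 9 → 4 → 8 → 1; its vertices are {1, 4, 8, 9}.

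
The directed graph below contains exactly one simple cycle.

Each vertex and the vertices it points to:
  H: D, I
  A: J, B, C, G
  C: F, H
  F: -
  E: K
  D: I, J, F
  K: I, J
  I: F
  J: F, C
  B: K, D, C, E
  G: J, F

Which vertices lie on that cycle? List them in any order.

DFS with gray/black marking from C:
C gray
  F gray
  F black
  H gray
    D gray
      I gray
        I→F: F black — skip
      I black
      J gray
        J→F: F black — skip
        J→C: C is gray → back edge
Back edge closes the cycle C → H → D → J → C; its vertices are {C, D, H, J}.

C, D, H, J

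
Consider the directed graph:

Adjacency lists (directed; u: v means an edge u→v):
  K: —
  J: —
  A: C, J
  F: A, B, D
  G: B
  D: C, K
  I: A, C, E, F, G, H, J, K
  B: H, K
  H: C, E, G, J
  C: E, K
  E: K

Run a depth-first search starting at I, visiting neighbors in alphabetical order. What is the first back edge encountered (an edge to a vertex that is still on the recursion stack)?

DFS from I (visiting neighbors in alphabetical order); mark gray on enter, black on exit:
I gray
  A gray
    C gray
      E gray
        K gray
        K black
      E black
      C→K: K black — skip
    C black
    J gray
    J black
  A black
  I→C: C black — skip
  I→E: E black — skip
  F gray
    F→A: A black — skip
    B gray
      H gray
        H→C: C black — skip
        H→E: E black — skip
        G gray
          G→B: B is gray → back edge
First back edge: G → B.

G→B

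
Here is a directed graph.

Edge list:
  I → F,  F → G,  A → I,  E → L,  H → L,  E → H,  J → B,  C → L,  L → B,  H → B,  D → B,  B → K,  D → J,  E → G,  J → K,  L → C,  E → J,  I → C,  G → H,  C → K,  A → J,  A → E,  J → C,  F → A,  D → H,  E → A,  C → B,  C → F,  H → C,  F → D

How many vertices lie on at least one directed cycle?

10

A vertex is on a directed cycle iff it belongs to a strongly connected component of size ≥ 2 (or has a self-loop).
The vertices on cycles are {A, C, D, E, F, G, H, I, J, L} — 10 in total.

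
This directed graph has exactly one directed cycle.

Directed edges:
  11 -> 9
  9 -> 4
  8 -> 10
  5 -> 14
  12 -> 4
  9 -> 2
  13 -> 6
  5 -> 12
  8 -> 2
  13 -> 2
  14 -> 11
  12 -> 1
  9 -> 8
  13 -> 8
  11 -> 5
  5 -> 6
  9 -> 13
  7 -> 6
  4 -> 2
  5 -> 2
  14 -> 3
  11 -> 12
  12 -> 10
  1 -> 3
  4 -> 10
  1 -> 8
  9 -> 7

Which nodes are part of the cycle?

DFS with gray/black marking from 11:
11 gray
  12 gray
    1 gray
      3 gray
      3 black
      8 gray
        10 gray
        10 black
        2 gray
        2 black
      8 black
    1 black
    4 gray
      4→2: 2 black — skip
      4→10: 10 black — skip
    4 black
    12→10: 10 black — skip
  12 black
  5 gray
    6 gray
    6 black
    14 gray
      14→11: 11 is gray → back edge
Back edge closes the cycle 11 → 5 → 14 → 11; its vertices are {5, 11, 14}.

5, 11, 14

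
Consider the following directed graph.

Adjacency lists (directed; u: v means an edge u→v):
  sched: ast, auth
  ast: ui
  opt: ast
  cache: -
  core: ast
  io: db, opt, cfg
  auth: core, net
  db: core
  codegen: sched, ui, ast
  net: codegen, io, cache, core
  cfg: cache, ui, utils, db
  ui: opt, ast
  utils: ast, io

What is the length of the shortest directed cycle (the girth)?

2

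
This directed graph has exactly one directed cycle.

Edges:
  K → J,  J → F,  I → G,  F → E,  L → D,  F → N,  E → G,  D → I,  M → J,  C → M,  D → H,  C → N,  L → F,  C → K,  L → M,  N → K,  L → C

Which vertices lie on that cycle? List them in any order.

DFS with gray/black marking from F:
F gray
  E gray
    G gray
    G black
  E black
  N gray
    K gray
      J gray
        J→F: F is gray → back edge
Back edge closes the cycle F → N → K → J → F; its vertices are {F, J, K, N}.

F, J, K, N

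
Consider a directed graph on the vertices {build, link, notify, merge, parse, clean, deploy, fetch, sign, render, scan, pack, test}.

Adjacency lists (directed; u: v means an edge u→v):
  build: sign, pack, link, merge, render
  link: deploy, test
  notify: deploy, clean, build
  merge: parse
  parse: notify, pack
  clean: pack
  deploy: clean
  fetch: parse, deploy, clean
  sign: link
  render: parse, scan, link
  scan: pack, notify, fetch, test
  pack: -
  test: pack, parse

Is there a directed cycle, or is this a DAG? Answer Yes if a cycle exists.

DFS with white/gray/black marking, starting from notify:
notify gray
  deploy gray
    clean gray
      pack gray
      pack black
    clean black
  deploy black
  notify→clean: clean black — skip
  build gray
    sign gray
      link gray
        link→deploy: deploy black — skip
        test gray
          test→pack: pack black — skip
          parse gray
            parse→notify: notify is gray → back edge
Back edge found, so a cycle exists: notify → build → sign → link → test → parse → notify.

Yes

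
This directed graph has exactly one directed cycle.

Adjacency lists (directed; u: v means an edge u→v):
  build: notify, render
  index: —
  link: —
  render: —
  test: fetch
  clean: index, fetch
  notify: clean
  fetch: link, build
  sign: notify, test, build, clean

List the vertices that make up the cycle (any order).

build, clean, fetch, notify

DFS with gray/black marking from notify:
notify gray
  clean gray
    index gray
    index black
    fetch gray
      link gray
      link black
      build gray
        build→notify: notify is gray → back edge
Back edge closes the cycle notify → clean → fetch → build → notify; its vertices are {build, clean, fetch, notify}.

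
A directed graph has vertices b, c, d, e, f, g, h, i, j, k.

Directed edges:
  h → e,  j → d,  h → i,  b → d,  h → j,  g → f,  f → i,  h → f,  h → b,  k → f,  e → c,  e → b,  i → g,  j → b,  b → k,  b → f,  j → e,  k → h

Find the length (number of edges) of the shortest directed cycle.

3

For each vertex v, BFS finds the shortest path from v back to v.
The shortest such closed walk is k → h → b → k, length 3.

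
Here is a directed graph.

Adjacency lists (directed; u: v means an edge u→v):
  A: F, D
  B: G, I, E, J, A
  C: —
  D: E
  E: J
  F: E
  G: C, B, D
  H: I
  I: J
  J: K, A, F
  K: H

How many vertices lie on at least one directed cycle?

10

A vertex is on a directed cycle iff it belongs to a strongly connected component of size ≥ 2 (or has a self-loop).
The vertices on cycles are {A, B, D, E, F, G, H, I, J, K} — 10 in total.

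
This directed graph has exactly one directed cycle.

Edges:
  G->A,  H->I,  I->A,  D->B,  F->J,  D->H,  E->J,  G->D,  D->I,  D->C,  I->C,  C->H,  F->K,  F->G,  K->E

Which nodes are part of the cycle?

DFS with gray/black marking from I:
I gray
  C gray
    H gray
      H→I: I is gray → back edge
Back edge closes the cycle I → C → H → I; its vertices are {C, H, I}.

C, H, I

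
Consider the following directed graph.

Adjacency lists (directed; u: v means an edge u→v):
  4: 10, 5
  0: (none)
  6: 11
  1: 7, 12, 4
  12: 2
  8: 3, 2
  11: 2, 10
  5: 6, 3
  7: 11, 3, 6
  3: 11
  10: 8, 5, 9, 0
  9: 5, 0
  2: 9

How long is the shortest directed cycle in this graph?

4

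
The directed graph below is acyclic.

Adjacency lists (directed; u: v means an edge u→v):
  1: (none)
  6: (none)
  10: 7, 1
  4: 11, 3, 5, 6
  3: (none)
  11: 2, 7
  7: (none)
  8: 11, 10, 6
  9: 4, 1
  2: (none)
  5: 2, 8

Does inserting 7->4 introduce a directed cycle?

Adding 7→4 creates a cycle iff 4 can already reach 7.
Path from 4: 4 → 11 → 7.
So 4 → … → 7 → 4 is a cycle.

Yes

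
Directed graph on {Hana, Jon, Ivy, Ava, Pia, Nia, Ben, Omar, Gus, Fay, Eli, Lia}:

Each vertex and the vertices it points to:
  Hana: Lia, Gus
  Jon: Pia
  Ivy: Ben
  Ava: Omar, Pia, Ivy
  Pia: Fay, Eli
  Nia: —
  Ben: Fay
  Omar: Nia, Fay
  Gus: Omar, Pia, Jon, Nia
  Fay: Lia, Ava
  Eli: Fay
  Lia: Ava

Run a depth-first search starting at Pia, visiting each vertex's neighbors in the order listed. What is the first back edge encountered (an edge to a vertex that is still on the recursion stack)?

Omar->Fay

DFS from Pia (visiting each vertex's neighbors in the order listed); mark gray on enter, black on exit:
Pia gray
  Fay gray
    Lia gray
      Ava gray
        Omar gray
          Nia gray
          Nia black
          Omar→Fay: Fay is gray → back edge
First back edge: Omar → Fay.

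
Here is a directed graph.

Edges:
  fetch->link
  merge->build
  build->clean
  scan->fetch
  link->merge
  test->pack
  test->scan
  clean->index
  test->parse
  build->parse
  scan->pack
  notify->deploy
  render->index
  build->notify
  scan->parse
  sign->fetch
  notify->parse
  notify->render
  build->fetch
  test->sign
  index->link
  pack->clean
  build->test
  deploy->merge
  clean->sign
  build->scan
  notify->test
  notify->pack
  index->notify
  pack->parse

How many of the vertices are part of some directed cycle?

13

A vertex is on a directed cycle iff it belongs to a strongly connected component of size ≥ 2 (or has a self-loop).
The vertices on cycles are {link, pack, scan, sign, test, build, clean, fetch, index, merge, deploy, notify, render} — 13 in total.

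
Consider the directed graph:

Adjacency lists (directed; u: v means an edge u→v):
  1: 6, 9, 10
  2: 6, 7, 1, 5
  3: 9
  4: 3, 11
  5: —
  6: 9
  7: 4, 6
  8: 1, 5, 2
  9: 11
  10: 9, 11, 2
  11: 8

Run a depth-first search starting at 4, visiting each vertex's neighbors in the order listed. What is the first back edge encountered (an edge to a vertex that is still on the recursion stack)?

6->9

DFS from 4 (visiting each vertex's neighbors in the order listed); mark gray on enter, black on exit:
4 gray
  3 gray
    9 gray
      11 gray
        8 gray
          1 gray
            6 gray
              6→9: 9 is gray → back edge
First back edge: 6 → 9.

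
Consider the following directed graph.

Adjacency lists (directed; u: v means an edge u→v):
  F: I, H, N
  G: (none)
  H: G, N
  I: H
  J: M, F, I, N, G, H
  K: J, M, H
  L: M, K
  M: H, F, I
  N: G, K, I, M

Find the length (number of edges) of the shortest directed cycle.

3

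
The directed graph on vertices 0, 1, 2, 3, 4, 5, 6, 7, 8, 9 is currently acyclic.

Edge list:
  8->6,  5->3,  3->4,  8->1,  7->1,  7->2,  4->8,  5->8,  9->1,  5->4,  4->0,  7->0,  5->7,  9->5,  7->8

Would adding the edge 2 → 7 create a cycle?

Yes

Adding 2→7 creates a cycle iff 7 can already reach 2.
Path from 7: 7 → 2.
So 7 → … → 2 → 7 is a cycle.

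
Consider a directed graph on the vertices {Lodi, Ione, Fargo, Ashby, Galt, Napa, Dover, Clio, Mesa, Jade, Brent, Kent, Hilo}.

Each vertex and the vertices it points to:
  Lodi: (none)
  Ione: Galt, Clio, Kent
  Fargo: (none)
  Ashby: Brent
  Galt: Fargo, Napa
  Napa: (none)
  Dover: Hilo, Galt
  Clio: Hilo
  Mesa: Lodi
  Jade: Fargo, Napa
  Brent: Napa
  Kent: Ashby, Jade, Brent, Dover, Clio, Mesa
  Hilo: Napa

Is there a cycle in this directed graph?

DFS with white/gray/black marking, starting from Mesa:
Mesa gray
  Lodi gray
  Lodi black
Mesa black
Ione gray
  Galt gray
    Fargo gray
    Fargo black
    Napa gray
    Napa black
  Galt black
  Clio gray
    Hilo gray
      Hilo→Napa: Napa black — skip
    Hilo black
  Clio black
  Kent gray
    Ashby gray
      Brent gray
        Brent→Napa: Napa black — skip
      Brent black
    Ashby black
    Jade gray
      Jade→Fargo: Fargo black — skip
      Jade→Napa: Napa black — skip
    Jade black
    Kent→Brent: Brent black — skip
    Dover gray
      Dover→Hilo: Hilo black — skip
      Dover→Galt: Galt black — skip
    Dover black
    Kent→Clio: Clio black — skip
    Kent→Mesa: Mesa black — skip
  Kent black
Ione black
Every edge goes to a white or black vertex — no back edge, so the graph is acyclic.

No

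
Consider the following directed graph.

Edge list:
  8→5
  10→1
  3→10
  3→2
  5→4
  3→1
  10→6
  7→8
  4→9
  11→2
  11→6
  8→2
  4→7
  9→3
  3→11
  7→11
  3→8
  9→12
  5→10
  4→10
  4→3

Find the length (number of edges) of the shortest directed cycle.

4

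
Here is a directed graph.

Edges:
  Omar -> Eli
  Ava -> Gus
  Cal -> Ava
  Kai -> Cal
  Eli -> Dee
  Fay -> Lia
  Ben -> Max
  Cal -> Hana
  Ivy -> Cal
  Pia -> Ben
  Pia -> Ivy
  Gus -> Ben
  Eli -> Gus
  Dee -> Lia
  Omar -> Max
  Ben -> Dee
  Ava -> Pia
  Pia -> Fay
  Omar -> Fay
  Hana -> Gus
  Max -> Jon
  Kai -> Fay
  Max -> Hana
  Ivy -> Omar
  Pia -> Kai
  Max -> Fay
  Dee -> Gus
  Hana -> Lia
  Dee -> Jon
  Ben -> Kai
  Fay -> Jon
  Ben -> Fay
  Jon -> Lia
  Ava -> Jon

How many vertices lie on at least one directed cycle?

A vertex is on a directed cycle iff it belongs to a strongly connected component of size ≥ 2 (or has a self-loop).
The vertices on cycles are {Ava, Ben, Cal, Dee, Eli, Gus, Ivy, Kai, Max, Pia, Hana, Omar} — 12 in total.

12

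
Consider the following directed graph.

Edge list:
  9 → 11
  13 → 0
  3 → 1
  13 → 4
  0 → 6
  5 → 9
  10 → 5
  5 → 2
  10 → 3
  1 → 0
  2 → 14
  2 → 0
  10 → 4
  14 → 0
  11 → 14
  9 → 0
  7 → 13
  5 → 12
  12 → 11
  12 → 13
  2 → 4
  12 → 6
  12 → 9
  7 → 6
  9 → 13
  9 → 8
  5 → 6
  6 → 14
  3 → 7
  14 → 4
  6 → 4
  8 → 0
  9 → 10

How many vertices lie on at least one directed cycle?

7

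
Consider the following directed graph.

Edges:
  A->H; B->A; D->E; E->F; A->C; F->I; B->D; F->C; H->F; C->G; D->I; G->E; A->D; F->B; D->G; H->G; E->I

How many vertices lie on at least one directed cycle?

8

A vertex is on a directed cycle iff it belongs to a strongly connected component of size ≥ 2 (or has a self-loop).
The vertices on cycles are {A, B, C, D, E, F, G, H} — 8 in total.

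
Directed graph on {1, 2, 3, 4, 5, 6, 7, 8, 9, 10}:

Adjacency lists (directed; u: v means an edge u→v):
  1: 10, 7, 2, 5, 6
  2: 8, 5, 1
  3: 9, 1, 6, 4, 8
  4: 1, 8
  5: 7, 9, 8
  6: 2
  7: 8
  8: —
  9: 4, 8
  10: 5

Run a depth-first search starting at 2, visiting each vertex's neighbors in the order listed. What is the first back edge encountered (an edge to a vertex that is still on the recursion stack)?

DFS from 2 (visiting each vertex's neighbors in the order listed); mark gray on enter, black on exit:
2 gray
  8 gray
  8 black
  5 gray
    7 gray
      7→8: 8 black — skip
    7 black
    9 gray
      4 gray
        1 gray
          10 gray
            10→5: 5 is gray → back edge
First back edge: 10 → 5.

10→5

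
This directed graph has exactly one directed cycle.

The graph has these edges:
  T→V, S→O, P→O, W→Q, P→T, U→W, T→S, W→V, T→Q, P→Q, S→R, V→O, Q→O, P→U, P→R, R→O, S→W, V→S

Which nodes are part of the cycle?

S, V, W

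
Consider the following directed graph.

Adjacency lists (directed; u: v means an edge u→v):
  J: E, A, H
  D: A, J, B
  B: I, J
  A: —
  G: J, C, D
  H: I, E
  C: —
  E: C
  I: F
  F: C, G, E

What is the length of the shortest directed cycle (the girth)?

For each vertex v, BFS finds the shortest path from v back to v.
The shortest such closed walk is G → J → H → I → F → G, length 5.

5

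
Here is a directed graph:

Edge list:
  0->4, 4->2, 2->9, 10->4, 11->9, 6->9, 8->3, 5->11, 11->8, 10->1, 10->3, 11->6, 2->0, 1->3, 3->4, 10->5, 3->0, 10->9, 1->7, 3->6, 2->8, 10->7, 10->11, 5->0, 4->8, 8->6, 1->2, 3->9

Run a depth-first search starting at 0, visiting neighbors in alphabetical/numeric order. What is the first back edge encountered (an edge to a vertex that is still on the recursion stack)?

2→0

DFS from 0 (visiting neighbors in alphabetical/numeric order); mark gray on enter, black on exit:
0 gray
  4 gray
    2 gray
      2→0: 0 is gray → back edge
First back edge: 2 → 0.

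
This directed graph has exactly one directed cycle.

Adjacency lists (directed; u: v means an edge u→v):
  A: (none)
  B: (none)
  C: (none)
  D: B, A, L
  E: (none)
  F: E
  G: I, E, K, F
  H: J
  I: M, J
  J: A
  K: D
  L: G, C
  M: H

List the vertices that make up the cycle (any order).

DFS with gray/black marking from L:
L gray
  G gray
    I gray
      M gray
        H gray
          J gray
            A gray
            A black
          J black
        H black
      M black
      I→J: J black — skip
    I black
    E gray
    E black
    K gray
      D gray
        B gray
        B black
        D→A: A black — skip
        D→L: L is gray → back edge
Back edge closes the cycle L → G → K → D → L; its vertices are {D, G, K, L}.

D, G, K, L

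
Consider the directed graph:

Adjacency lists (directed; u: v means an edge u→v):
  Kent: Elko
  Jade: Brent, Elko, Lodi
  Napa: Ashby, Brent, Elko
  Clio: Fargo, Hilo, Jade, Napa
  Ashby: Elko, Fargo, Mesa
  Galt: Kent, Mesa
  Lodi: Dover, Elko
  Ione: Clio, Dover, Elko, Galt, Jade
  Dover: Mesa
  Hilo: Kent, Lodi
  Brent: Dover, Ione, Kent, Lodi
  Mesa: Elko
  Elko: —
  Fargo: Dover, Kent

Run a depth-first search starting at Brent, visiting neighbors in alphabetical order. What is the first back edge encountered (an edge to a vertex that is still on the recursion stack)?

DFS from Brent (visiting neighbors in alphabetical order); mark gray on enter, black on exit:
Brent gray
  Dover gray
    Mesa gray
      Elko gray
      Elko black
    Mesa black
  Dover black
  Ione gray
    Clio gray
      Fargo gray
        Fargo→Dover: Dover black — skip
        Kent gray
          Kent→Elko: Elko black — skip
        Kent black
      Fargo black
      Hilo gray
        Hilo→Kent: Kent black — skip
        Lodi gray
          Lodi→Dover: Dover black — skip
          Lodi→Elko: Elko black — skip
        Lodi black
      Hilo black
      Jade gray
        Jade→Brent: Brent is gray → back edge
First back edge: Jade → Brent.

Jade->Brent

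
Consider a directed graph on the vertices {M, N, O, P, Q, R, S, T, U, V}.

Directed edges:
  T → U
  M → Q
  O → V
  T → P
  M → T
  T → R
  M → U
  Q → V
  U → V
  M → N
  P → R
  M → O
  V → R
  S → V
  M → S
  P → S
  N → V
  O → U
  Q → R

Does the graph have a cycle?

No

DFS with white/gray/black marking, starting from M:
M gray
  O gray
    U gray
      V gray
        R gray
        R black
      V black
    U black
    O→V: V black — skip
  O black
  M→U: U black — skip
  Q gray
    Q→R: R black — skip
    Q→V: V black — skip
  Q black
  S gray
    S→V: V black — skip
  S black
  T gray
    T→R: R black — skip
    T→U: U black — skip
    P gray
      P→R: R black — skip
      P→S: S black — skip
    P black
  T black
  N gray
    N→V: V black — skip
  N black
M black
Every edge goes to a white or black vertex — no back edge, so the graph is acyclic.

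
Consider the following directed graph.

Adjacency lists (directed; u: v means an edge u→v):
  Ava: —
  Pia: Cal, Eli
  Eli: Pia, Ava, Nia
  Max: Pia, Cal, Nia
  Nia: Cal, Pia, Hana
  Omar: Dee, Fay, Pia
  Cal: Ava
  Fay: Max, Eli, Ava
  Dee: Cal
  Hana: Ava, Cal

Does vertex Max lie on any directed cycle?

No

Max lies on a cycle iff there is a path from Max back to itself.
Exploring from Max, it never reaches itself; equivalently, its strongly connected component is a singleton.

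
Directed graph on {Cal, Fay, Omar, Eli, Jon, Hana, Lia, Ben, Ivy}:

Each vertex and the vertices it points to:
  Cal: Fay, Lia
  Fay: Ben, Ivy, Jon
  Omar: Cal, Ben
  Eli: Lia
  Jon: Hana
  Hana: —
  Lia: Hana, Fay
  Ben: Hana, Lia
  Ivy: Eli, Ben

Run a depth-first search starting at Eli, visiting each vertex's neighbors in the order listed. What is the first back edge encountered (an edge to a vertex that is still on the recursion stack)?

DFS from Eli (visiting each vertex's neighbors in the order listed); mark gray on enter, black on exit:
Eli gray
  Lia gray
    Hana gray
    Hana black
    Fay gray
      Ben gray
        Ben→Hana: Hana black — skip
        Ben→Lia: Lia is gray → back edge
First back edge: Ben → Lia.

Ben→Lia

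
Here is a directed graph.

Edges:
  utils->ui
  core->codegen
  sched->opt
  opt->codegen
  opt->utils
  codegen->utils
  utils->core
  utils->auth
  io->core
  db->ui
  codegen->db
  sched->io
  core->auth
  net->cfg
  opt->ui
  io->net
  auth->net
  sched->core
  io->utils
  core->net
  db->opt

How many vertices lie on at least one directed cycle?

A vertex is on a directed cycle iff it belongs to a strongly connected component of size ≥ 2 (or has a self-loop).
The vertices on cycles are {db, opt, core, utils, codegen} — 5 in total.

5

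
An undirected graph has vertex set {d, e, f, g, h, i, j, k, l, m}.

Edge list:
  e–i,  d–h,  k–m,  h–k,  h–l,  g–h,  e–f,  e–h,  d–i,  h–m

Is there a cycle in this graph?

DFS, tracking each vertex's parent; an edge to a visited non-parent vertex closes a cycle.
Start from g:
visit g (parent –)
  visit h (parent g)
    h–g: parent, skip
    visit d (parent h)
      visit i (parent d)
        i–d: parent, skip
        visit e (parent i)
          e–h: h visited and ≠ parent → cycle
Cycle: h – d – i – e – h.

Yes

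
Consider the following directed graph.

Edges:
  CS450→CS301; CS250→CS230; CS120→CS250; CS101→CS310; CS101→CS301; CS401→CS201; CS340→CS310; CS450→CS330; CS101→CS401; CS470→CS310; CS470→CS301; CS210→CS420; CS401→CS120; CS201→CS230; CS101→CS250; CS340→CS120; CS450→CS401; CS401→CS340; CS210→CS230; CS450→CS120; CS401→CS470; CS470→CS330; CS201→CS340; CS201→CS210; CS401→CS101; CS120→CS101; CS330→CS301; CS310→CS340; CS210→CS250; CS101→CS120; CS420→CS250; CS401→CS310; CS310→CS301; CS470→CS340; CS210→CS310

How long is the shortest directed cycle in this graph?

For each vertex v, BFS finds the shortest path from v back to v.
The shortest such closed walk is CS401 → CS101 → CS401, length 2.

2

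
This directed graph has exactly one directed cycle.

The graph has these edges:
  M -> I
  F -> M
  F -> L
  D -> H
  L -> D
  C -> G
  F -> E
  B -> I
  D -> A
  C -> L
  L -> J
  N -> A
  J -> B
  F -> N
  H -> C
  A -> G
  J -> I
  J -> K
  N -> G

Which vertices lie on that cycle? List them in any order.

DFS with gray/black marking from L:
L gray
  D gray
    A gray
      G gray
      G black
    A black
    H gray
      C gray
        C→G: G black — skip
        C→L: L is gray → back edge
Back edge closes the cycle L → D → H → C → L; its vertices are {C, D, H, L}.

C, D, H, L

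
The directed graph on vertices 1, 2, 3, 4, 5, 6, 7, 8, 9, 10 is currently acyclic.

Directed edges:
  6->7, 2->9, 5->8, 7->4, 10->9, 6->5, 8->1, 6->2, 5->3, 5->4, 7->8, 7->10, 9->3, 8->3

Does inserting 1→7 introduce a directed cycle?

Adding 1→7 creates a cycle iff 7 can already reach 1.
Path from 7: 7 → 8 → 1.
So 7 → … → 1 → 7 is a cycle.

Yes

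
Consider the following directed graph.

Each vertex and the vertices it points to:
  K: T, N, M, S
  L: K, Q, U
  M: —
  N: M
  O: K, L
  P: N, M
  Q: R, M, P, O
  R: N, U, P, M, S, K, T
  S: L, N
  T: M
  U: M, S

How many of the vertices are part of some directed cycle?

A vertex is on a directed cycle iff it belongs to a strongly connected component of size ≥ 2 (or has a self-loop).
The vertices on cycles are {K, L, O, Q, R, S, U} — 7 in total.

7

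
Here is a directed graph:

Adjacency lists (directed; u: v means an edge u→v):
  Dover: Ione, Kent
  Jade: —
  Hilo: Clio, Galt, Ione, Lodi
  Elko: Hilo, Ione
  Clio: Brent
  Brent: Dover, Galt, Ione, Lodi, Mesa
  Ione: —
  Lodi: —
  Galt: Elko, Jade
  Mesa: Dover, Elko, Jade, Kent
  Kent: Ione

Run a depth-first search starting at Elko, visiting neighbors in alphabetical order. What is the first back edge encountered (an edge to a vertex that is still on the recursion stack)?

DFS from Elko (visiting neighbors in alphabetical order); mark gray on enter, black on exit:
Elko gray
  Hilo gray
    Clio gray
      Brent gray
        Dover gray
          Ione gray
          Ione black
          Kent gray
            Kent→Ione: Ione black — skip
          Kent black
        Dover black
        Galt gray
          Galt→Elko: Elko is gray → back edge
First back edge: Galt → Elko.

Galt->Elko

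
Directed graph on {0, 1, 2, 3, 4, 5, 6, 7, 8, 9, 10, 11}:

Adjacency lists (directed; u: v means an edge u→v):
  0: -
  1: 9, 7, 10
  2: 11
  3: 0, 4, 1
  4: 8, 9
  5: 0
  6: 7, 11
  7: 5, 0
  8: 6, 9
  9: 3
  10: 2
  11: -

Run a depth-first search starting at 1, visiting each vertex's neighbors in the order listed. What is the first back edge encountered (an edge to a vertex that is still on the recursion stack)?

8->9

DFS from 1 (visiting each vertex's neighbors in the order listed); mark gray on enter, black on exit:
1 gray
  9 gray
    3 gray
      0 gray
      0 black
      4 gray
        8 gray
          6 gray
            7 gray
              5 gray
                5→0: 0 black — skip
              5 black
              7→0: 0 black — skip
            7 black
            11 gray
            11 black
          6 black
          8→9: 9 is gray → back edge
First back edge: 8 → 9.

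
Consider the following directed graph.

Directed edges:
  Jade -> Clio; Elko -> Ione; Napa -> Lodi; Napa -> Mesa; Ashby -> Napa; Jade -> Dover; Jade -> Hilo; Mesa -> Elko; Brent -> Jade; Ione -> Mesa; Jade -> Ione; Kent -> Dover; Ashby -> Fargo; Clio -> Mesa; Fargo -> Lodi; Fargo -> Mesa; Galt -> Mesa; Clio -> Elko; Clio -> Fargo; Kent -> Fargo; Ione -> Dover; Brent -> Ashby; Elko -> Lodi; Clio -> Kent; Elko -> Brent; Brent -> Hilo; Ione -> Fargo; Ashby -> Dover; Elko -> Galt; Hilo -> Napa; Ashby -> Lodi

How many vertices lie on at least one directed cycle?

A vertex is on a directed cycle iff it belongs to a strongly connected component of size ≥ 2 (or has a self-loop).
The vertices on cycles are {Clio, Elko, Galt, Hilo, Ione, Jade, Kent, Mesa, Napa, Ashby, Brent, Fargo} — 12 in total.

12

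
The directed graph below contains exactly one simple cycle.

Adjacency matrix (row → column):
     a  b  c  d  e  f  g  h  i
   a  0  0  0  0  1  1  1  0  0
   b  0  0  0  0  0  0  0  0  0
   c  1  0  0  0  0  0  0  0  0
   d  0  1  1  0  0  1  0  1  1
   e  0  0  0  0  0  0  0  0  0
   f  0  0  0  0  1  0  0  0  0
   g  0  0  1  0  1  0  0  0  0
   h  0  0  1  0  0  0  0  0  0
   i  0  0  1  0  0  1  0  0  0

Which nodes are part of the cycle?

a, c, g

DFS with gray/black marking from c:
c gray
  a gray
    e gray
    e black
    g gray
      g→c: c is gray → back edge
Back edge closes the cycle c → a → g → c; its vertices are {a, c, g}.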